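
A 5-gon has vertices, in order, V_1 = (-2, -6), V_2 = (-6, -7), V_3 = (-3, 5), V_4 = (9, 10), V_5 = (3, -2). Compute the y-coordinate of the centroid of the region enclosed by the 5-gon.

Apply Gauss's area formula. First the cross-terms c_i = x_i·y_{i+1} − x_{i+1}·y_i:
  -22, -51, -75, -48, -22  ⇒  2A = -218, A = -109.
Then Σ (y_i + y_{i+1})·c_i = -945, so ȳ = -945 / (6·(-109)) = 315/218.

315/218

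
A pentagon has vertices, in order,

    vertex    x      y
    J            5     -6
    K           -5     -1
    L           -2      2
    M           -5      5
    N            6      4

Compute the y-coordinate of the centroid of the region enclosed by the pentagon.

Apply the shoelace formula. First the cross-terms c_i = x_i·y_{i+1} − x_{i+1}·y_i:
  -35, -12, 0, -50, -56  ⇒  2A = -153, A = -76.5.
Then Σ (y_i + y_{i+1})·c_i = -105, so ȳ = -105 / (6·(-76.5)) = 35/153.

35/153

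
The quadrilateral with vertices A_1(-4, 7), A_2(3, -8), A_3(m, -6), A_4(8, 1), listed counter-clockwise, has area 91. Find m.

9

Write out the shoelace sum; only the two edges meeting at A_3 involve m:
2·Area = [(3·(-6) − m·(-8)) + (m·1 − 8·(-6))] + 71
       = 9·m + 101 = 182
⇒ m = 9.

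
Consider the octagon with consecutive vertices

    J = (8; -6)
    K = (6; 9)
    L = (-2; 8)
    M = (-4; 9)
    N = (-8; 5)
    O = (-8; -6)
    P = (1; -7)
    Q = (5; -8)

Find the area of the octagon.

225.5

Apply Gauss's area formula: 2A = Σ (x_i·y_{i+1} − x_{i+1}·y_i), indices taken mod 8.
Σ = (108) + (66) + (14) + (52) + (88) + (62) + (27) + (34) = 451
Area = |Σ|/2 = 225.5.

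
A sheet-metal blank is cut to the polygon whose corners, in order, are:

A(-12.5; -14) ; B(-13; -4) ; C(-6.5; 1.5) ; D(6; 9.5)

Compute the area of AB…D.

106.75

Apply the surveyor's formula: 2A = Σ (x_i·y_{i+1} − x_{i+1}·y_i), indices taken mod 4.
A→B: (-12.5)(-4) − (-13)(-14) = -132
B→C: (-13)(1.5) − (-6.5)(-4) = -45.5
C→D: (-6.5)(9.5) − (6)(1.5) = -70.75
D→A: (6)(-14) − (-12.5)(9.5) = 34.75
Σ = -213.5
Area = |Σ|/2 = 106.75.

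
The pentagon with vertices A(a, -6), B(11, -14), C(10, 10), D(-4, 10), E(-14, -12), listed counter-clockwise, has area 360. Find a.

Write out the shoelace sum; only the two edges meeting at A involve a:
2·Area = [((-14)·(-6) − a·(-12)) + (a·(-14) − 11·(-6))] + 578
       = -2·a + 728 = 720
⇒ a = 4.

4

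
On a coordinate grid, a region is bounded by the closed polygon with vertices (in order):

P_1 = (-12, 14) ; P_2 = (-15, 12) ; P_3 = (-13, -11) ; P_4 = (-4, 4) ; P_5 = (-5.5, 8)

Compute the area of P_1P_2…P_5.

Apply the surveyor's formula: 2A = Σ (x_i·y_{i+1} − x_{i+1}·y_i), indices taken mod 5.
P_1→P_2: (-12)(12) − (-15)(14) = 66
P_2→P_3: (-15)(-11) − (-13)(12) = 321
P_3→P_4: (-13)(4) − (-4)(-11) = -96
P_4→P_5: (-4)(8) − (-5.5)(4) = -10
P_5→P_1: (-5.5)(14) − (-12)(8) = 19
Σ = 300
Area = |Σ|/2 = 150.

150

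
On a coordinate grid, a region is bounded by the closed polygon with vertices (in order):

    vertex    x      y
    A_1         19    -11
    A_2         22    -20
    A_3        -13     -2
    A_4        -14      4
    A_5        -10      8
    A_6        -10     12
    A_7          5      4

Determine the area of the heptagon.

432.5

Apply the surveyor's formula: 2A = Σ (x_i·y_{i+1} − x_{i+1}·y_i), indices taken mod 7.
Σ = (-138) + (-304) + (-80) + (-72) + (-40) + (-100) + (-131) = -865
Area = |Σ|/2 = 432.5.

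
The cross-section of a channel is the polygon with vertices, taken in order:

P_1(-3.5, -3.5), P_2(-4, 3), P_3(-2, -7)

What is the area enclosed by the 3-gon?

4

Apply the surveyor's formula: 2A = Σ (x_i·y_{i+1} − x_{i+1}·y_i), indices taken mod 3.
P_1→P_2: (-3.5)(3) − (-4)(-3.5) = -24.5
P_2→P_3: (-4)(-7) − (-2)(3) = 34
P_3→P_1: (-2)(-3.5) − (-3.5)(-7) = -17.5
Σ = -8
Area = |Σ|/2 = 4.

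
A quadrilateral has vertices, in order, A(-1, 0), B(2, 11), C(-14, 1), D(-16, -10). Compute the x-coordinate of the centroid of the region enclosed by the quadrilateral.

Apply the shoelace (surveyor's) formula. First the cross-terms c_i = x_i·y_{i+1} − x_{i+1}·y_i:
  -11, 156, 156, -10  ⇒  2A = 291, A = 145.5.
Then Σ (x_i + x_{i+1})·c_i = -6393, so x̄ = -6393 / (6·145.5) = -2131/291.

-2131/291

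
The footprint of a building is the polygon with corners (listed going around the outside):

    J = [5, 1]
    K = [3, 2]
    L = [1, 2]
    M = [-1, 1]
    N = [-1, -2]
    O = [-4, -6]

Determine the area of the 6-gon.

20.5

Apply the shoelace formula: 2A = Σ (x_i·y_{i+1} − x_{i+1}·y_i), indices taken mod 6.
Σ = (7) + (4) + (3) + (3) + (-2) + (26) = 41
Area = |Σ|/2 = 20.5.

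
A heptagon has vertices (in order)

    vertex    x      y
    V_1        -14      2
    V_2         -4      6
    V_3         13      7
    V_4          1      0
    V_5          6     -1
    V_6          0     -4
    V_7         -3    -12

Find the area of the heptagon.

Apply the shoelace (surveyor's) formula: 2A = Σ (x_i·y_{i+1} − x_{i+1}·y_i), indices taken mod 7.
Σ = (-76) + (-106) + (-7) + (-1) + (-24) + (-12) + (-174) = -400
Area = |Σ|/2 = 200.

200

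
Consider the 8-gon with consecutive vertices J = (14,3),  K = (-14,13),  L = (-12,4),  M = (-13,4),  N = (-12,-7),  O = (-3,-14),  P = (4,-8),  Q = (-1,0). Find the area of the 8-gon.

Cross-terms: 224, 100, 4, 139, 147, 80, -8, -3  ⇒  Σ = 683
Area = |Σ|/2 = 341.5.

341.5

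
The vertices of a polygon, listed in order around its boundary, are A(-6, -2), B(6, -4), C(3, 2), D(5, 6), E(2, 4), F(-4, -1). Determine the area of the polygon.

46

Apply the shoelace (surveyor's) formula: 2A = Σ (x_i·y_{i+1} − x_{i+1}·y_i), indices taken mod 6.
Σ = (36) + (24) + (8) + (8) + (14) + (2) = 92
Area = |Σ|/2 = 46.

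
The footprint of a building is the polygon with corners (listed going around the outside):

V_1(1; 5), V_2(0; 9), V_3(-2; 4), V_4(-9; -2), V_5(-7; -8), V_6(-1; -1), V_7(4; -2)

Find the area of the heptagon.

Apply the shoelace (surveyor's) formula: 2A = Σ (x_i·y_{i+1} − x_{i+1}·y_i), indices taken mod 7.
V_1→V_2: (1)(9) − (0)(5) = 9
V_2→V_3: (0)(4) − (-2)(9) = 18
V_3→V_4: (-2)(-2) − (-9)(4) = 40
V_4→V_5: (-9)(-8) − (-7)(-2) = 58
V_5→V_6: (-7)(-1) − (-1)(-8) = -1
V_6→V_7: (-1)(-2) − (4)(-1) = 6
V_7→V_1: (4)(5) − (1)(-2) = 22
Σ = 152
Area = |Σ|/2 = 76.

76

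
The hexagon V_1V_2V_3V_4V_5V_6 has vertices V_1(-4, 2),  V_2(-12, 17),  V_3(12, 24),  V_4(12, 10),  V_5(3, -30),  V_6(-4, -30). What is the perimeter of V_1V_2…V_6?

|V_1V_2| = √((-8)² + (15)²) = √289 = 17
|V_2V_3| = √((24)² + (7)²) = √625 = 25
|V_3V_4| = √((0)² + (-14)²) = √196 = 14
|V_4V_5| = √((-9)² + (-40)²) = √1681 = 41
|V_5V_6| = √((-7)² + (0)²) = √49 = 7
|V_6V_1| = √((0)² + (32)²) = √1024 = 32
Perimeter = 17 + 25 + 14 + 41 + 7 + 32 = 136.

136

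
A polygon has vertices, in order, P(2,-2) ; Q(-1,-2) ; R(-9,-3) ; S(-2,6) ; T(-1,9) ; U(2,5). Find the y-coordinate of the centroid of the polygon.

125/78

Apply Gauss's area formula. First the cross-terms c_i = x_i·y_{i+1} − x_{i+1}·y_i:
  -6, -15, -60, -12, -23, -14  ⇒  2A = -130, A = -65.
Then Σ (y_i + y_{i+1})·c_i = -625, so ȳ = -625 / (6·(-65)) = 125/78.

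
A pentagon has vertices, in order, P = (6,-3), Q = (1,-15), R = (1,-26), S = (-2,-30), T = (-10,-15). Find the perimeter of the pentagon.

|PQ| = √((-5)² + (-12)²) = √169 = 13
|QR| = √((0)² + (-11)²) = √121 = 11
|RS| = √((-3)² + (-4)²) = √25 = 5
|ST| = √((-8)² + (15)²) = √289 = 17
|TP| = √((16)² + (12)²) = √400 = 20
Perimeter = 13 + 11 + 5 + 17 + 20 = 66.

66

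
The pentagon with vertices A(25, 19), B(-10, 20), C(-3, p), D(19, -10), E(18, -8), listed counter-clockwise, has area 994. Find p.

-22

Write out the shoelace sum; only the two edges meeting at C involve p:
2·Area = [((-10)·p − (-3)·20) + ((-3)·(-10) − 19·p)] + 1260
       = -29·p + 1350 = 1988
⇒ p = -22.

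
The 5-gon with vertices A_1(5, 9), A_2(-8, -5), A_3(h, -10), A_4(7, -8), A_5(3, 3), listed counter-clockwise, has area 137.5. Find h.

Write out the shoelace sum; only the two edges meeting at A_3 involve h:
2·Area = [((-8)·(-10) − h·(-5)) + (h·(-8) − 7·(-10))] + 104
       = -3·h + 254 = 275
⇒ h = -7.

-7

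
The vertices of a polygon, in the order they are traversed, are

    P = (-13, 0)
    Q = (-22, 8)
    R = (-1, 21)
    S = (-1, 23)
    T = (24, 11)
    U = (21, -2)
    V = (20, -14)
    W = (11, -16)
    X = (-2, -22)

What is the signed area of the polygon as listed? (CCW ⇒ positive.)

-1191

Apply the surveyor's formula: 2A = Σ (x_i·y_{i+1} − x_{i+1}·y_i), indices taken mod 9.
Σ = (-104) + (-454) + (-2) + (-563) + (-279) + (-254) + (-166) + (-274) + (-286) = -2382
Signed area = Σ/2 = -1191 (negative ⇒ clockwise traversal).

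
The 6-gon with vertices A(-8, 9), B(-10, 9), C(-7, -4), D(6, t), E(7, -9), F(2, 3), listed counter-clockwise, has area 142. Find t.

The doubled signed area Σ (x_i y_{i+1} − x_{i+1} y_i) is linear in t.
With t=0 it equals 172; the coefficient of t is -14 (from the two edges through D).
So -14·t + 172 = 2·142 = 284 ⇒ t = -8.

-8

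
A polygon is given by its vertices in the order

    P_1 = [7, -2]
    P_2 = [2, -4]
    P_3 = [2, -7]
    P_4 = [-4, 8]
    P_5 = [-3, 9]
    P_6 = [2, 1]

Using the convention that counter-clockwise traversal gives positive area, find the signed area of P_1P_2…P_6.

-43

P_1→P_2: (7)(-4) − (2)(-2) = -24
P_2→P_3: (2)(-7) − (2)(-4) = -6
P_3→P_4: (2)(8) − (-4)(-7) = -12
P_4→P_5: (-4)(9) − (-3)(8) = -12
P_5→P_6: (-3)(1) − (2)(9) = -21
P_6→P_1: (2)(-2) − (7)(1) = -11
Σ = -86
Signed area = Σ/2 = -43 (negative ⇒ clockwise traversal).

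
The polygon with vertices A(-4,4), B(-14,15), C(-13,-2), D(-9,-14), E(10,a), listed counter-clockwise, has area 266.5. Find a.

The doubled signed area Σ (x_i y_{i+1} − x_{i+1} y_i) is linear in a.
With a=0 it equals 563; the coefficient of a is -5 (from the two edges through E).
So -5·a + 563 = 2·266.5 = 533 ⇒ a = 6.

6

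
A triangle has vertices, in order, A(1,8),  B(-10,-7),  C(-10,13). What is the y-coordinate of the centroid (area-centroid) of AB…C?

Apply the shoelace formula. First the cross-terms c_i = x_i·y_{i+1} − x_{i+1}·y_i:
  73, -200, -93  ⇒  2A = -220, A = -110.
Then Σ (y_i + y_{i+1})·c_i = -3080, so ȳ = -3080 / (6·(-110)) = 14/3.

14/3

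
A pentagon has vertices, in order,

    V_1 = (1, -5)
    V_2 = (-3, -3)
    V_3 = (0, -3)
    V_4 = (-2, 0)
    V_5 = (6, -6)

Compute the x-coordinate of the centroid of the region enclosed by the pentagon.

Apply the shoelace (surveyor's) formula. First the cross-terms c_i = x_i·y_{i+1} − x_{i+1}·y_i:
  -18, 9, -6, 12, -24  ⇒  2A = -27, A = -13.5.
Then Σ (x_i + x_{i+1})·c_i = -99, so x̄ = -99 / (6·(-13.5)) = 11/9.

11/9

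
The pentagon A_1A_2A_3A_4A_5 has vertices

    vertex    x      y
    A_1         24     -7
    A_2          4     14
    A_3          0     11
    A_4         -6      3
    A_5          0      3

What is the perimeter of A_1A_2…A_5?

|A_1A_2| = √((-20)² + (21)²) = √841 = 29
|A_2A_3| = √((-4)² + (-3)²) = √25 = 5
|A_3A_4| = √((-6)² + (-8)²) = √100 = 10
|A_4A_5| = √((6)² + (0)²) = √36 = 6
|A_5A_1| = √((24)² + (-10)²) = √676 = 26
Perimeter = 29 + 5 + 10 + 6 + 26 = 76.

76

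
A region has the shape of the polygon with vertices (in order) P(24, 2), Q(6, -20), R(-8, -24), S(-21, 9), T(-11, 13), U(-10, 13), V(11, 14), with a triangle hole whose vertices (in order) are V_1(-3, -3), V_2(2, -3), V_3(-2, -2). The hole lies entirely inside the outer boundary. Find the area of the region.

Outer boundary:
Apply the shoelace (surveyor's) formula: 2A = Σ (x_i·y_{i+1} − x_{i+1}·y_i), indices taken mod 7.
Σ = (-492) + (-304) + (-576) + (-174) + (-13) + (-283) + (-314) = -2156
Area = |Σ|/2 = 1078.
Hole:
Σ = (15) + (-10) + (0) = 5
Area = |Σ|/2 = 2.5.
Net area = 1078 − 2.5 = 1075.5.

1075.5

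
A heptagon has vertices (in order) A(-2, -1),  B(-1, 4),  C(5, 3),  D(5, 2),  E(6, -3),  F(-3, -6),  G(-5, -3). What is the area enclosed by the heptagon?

65.5

Apply the shoelace (surveyor's) formula: 2A = Σ (x_i·y_{i+1} − x_{i+1}·y_i), indices taken mod 7.
Cross-terms: -9, -23, -5, -27, -45, -21, -1  ⇒  Σ = -131
Area = |Σ|/2 = 65.5.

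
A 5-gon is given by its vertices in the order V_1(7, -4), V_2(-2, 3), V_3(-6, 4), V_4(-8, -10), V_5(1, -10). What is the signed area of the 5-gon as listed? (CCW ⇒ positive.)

135.5

Apply Gauss's area formula: 2A = Σ (x_i·y_{i+1} − x_{i+1}·y_i), indices taken mod 5.
V_1→V_2: (7)(3) − (-2)(-4) = 13
V_2→V_3: (-2)(4) − (-6)(3) = 10
V_3→V_4: (-6)(-10) − (-8)(4) = 92
V_4→V_5: (-8)(-10) − (1)(-10) = 90
V_5→V_1: (1)(-4) − (7)(-10) = 66
Σ = 271
Signed area = Σ/2 = 135.5 (positive ⇒ counter-clockwise traversal).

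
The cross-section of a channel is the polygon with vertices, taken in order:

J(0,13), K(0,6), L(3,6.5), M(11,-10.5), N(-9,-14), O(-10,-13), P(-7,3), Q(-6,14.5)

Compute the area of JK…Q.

337.5

Apply Gauss's area formula: 2A = Σ (x_i·y_{i+1} − x_{i+1}·y_i), indices taken mod 8.
Σ = (0) + (-18) + (-103) + (-248.5) + (-23) + (-121) + (-83.5) + (-78) = -675
Area = |Σ|/2 = 337.5.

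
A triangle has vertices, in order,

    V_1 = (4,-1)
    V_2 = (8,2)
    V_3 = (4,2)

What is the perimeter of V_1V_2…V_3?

|V_1V_2| = √((4)² + (3)²) = √25 = 5
|V_2V_3| = √((-4)² + (0)²) = √16 = 4
|V_3V_1| = √((0)² + (-3)²) = √9 = 3
Perimeter = 5 + 4 + 3 = 12.

12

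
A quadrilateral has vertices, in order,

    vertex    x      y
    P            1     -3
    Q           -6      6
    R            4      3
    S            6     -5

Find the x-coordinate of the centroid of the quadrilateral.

Apply the shoelace formula. First the cross-terms c_i = x_i·y_{i+1} − x_{i+1}·y_i:
  -12, -42, -38, -13  ⇒  2A = -105, A = -52.5.
Then Σ (x_i + x_{i+1})·c_i = -327, so x̄ = -327 / (6·(-52.5)) = 109/105.

109/105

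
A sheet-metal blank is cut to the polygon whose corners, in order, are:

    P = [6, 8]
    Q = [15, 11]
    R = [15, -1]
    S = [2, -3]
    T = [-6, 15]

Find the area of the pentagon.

201.5

Σ = (-54) + (-180) + (-43) + (12) + (-138) = -403
Area = |Σ|/2 = 201.5.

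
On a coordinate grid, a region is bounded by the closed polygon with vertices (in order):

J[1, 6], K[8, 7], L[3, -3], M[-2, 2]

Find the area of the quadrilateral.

50

Apply the surveyor's formula: 2A = Σ (x_i·y_{i+1} − x_{i+1}·y_i), indices taken mod 4.
Σ = (-41) + (-45) + (0) + (-14) = -100
Area = |Σ|/2 = 50.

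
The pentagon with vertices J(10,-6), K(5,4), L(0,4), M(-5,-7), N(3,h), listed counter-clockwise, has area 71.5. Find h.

Write out the shoelace sum; only the two edges meeting at N involve h:
2·Area = [((-5)·h − 3·(-7)) + (3·(-6) − 10·h)] + 110
       = -15·h + 113 = 143
⇒ h = -2.

-2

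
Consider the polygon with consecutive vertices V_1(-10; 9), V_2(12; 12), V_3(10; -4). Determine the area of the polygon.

173

Σ = (-228) + (-168) + (50) = -346
Area = |Σ|/2 = 173.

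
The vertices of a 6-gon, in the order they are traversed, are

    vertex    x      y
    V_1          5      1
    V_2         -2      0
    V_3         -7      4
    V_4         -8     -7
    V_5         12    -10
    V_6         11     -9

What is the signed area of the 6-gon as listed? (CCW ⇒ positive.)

Apply the shoelace (surveyor's) formula: 2A = Σ (x_i·y_{i+1} − x_{i+1}·y_i), indices taken mod 6.
V_1→V_2: (5)(0) − (-2)(1) = 2
V_2→V_3: (-2)(4) − (-7)(0) = -8
V_3→V_4: (-7)(-7) − (-8)(4) = 81
V_4→V_5: (-8)(-10) − (12)(-7) = 164
V_5→V_6: (12)(-9) − (11)(-10) = 2
V_6→V_1: (11)(1) − (5)(-9) = 56
Σ = 297
Signed area = Σ/2 = 148.5 (positive ⇒ counter-clockwise traversal).

148.5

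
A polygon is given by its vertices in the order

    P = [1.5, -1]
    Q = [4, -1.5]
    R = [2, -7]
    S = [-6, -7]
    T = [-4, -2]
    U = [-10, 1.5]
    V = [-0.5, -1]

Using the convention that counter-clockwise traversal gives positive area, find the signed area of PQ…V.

-54.25

Apply the surveyor's formula: 2A = Σ (x_i·y_{i+1} − x_{i+1}·y_i), indices taken mod 7.
Σ = (1.75) + (-25) + (-56) + (-16) + (-26) + (10.75) + (2) = -108.5
Signed area = Σ/2 = -54.25 (negative ⇒ clockwise traversal).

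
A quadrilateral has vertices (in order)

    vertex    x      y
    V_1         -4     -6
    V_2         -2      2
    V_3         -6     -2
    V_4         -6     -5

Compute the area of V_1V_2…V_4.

Apply the surveyor's formula: 2A = Σ (x_i·y_{i+1} − x_{i+1}·y_i), indices taken mod 4.
V_1→V_2: (-4)(2) − (-2)(-6) = -20
V_2→V_3: (-2)(-2) − (-6)(2) = 16
V_3→V_4: (-6)(-5) − (-6)(-2) = 18
V_4→V_1: (-6)(-6) − (-4)(-5) = 16
Σ = 30
Area = |Σ|/2 = 15.

15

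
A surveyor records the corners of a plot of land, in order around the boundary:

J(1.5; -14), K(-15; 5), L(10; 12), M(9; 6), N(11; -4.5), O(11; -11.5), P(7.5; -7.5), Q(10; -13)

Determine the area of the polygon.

Apply the shoelace formula: 2A = Σ (x_i·y_{i+1} − x_{i+1}·y_i), indices taken mod 8.
Cross-terms: -202.5, -230, -48, -106.5, -77, 3.75, -22.5, -120.5  ⇒  Σ = -803.25
Area = |Σ|/2 = 401.625.

401.625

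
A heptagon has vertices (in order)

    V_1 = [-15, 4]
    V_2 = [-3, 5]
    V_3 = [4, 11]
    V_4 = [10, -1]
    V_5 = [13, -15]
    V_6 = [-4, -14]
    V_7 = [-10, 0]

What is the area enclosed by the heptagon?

394.5

Σ = (-63) + (-53) + (-114) + (-137) + (-242) + (-140) + (-40) = -789
Area = |Σ|/2 = 394.5.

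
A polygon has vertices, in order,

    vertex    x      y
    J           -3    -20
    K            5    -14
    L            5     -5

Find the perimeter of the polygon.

|JK| = √((8)² + (6)²) = √100 = 10
|KL| = √((0)² + (9)²) = √81 = 9
|LJ| = √((-8)² + (-15)²) = √289 = 17
Perimeter = 10 + 9 + 17 = 36.

36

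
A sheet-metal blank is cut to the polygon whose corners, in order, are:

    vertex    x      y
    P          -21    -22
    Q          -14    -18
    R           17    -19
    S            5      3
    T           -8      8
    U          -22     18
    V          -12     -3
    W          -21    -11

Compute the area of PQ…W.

Σ = (70) + (572) + (146) + (64) + (32) + (282) + (69) + (231) = 1466
Area = |Σ|/2 = 733.

733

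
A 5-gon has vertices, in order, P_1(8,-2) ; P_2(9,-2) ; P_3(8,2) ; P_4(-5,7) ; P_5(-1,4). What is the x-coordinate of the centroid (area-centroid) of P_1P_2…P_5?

Apply the surveyor's formula. First the cross-terms c_i = x_i·y_{i+1} − x_{i+1}·y_i:
  2, 34, 66, -13, -30  ⇒  2A = 59, A = 29.5.
Then Σ (x_i + x_{i+1})·c_i = 678, so x̄ = 678 / (6·29.5) = 226/59.

226/59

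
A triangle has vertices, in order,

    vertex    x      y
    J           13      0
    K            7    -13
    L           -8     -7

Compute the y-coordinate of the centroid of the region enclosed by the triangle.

Apply Gauss's area formula. First the cross-terms c_i = x_i·y_{i+1} − x_{i+1}·y_i:
  -169, -153, 91  ⇒  2A = -231, A = -115.5.
Then Σ (y_i + y_{i+1})·c_i = 4620, so ȳ = 4620 / (6·(-115.5)) = -20/3.

-20/3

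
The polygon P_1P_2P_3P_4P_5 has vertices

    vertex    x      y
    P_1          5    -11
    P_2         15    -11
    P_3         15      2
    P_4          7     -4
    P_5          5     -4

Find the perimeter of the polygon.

42

|P_1P_2| = √((10)² + (0)²) = √100 = 10
|P_2P_3| = √((0)² + (13)²) = √169 = 13
|P_3P_4| = √((-8)² + (-6)²) = √100 = 10
|P_4P_5| = √((-2)² + (0)²) = √4 = 2
|P_5P_1| = √((0)² + (-7)²) = √49 = 7
Perimeter = 10 + 13 + 10 + 2 + 7 = 42.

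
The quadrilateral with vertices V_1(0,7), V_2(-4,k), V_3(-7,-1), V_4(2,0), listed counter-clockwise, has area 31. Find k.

The doubled signed area Σ (x_i y_{i+1} − x_{i+1} y_i) is linear in k.
With k=0 it equals 48; the coefficient of k is 7 (from the two edges through V_2).
So 7·k + 48 = 2·31 = 62 ⇒ k = 2.

2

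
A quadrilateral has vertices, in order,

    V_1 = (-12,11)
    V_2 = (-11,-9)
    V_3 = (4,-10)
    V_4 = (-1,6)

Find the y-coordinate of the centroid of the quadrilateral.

-89/90

Apply the surveyor's formula. First the cross-terms c_i = x_i·y_{i+1} − x_{i+1}·y_i:
  229, 146, 14, 61  ⇒  2A = 450, A = 225.
Then Σ (y_i + y_{i+1})·c_i = -1335, so ȳ = -1335 / (6·225) = -89/90.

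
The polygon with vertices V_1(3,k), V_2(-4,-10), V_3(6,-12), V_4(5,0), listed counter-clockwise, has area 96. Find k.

Write out the shoelace sum; only the two edges meeting at V_1 involve k:
2·Area = [(5·k − 3·0) + (3·(-10) − (-4)·k)] + 168
       = 9·k + 138 = 192
⇒ k = 6.

6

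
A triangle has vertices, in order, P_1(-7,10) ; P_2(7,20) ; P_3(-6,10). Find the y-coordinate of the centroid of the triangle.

Apply the shoelace (surveyor's) formula. First the cross-terms c_i = x_i·y_{i+1} − x_{i+1}·y_i:
  -210, 190, 10  ⇒  2A = -10, A = -5.
Then Σ (y_i + y_{i+1})·c_i = -400, so ȳ = -400 / (6·(-5)) = 40/3.

40/3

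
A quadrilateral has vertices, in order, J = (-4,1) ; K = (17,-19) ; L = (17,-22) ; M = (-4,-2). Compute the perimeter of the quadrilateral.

64

|JK| = √((21)² + (-20)²) = √841 = 29
|KL| = √((0)² + (-3)²) = √9 = 3
|LM| = √((-21)² + (20)²) = √841 = 29
|MJ| = √((0)² + (3)²) = √9 = 3
Perimeter = 29 + 3 + 29 + 3 = 64.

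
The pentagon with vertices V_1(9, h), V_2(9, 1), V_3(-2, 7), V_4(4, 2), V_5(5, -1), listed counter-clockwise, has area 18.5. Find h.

0

Write out the shoelace sum; only the two edges meeting at V_1 involve h:
2·Area = [(5·h − 9·(-1)) + (9·1 − 9·h)] + 19
       = -4·h + 37 = 37
⇒ h = 0.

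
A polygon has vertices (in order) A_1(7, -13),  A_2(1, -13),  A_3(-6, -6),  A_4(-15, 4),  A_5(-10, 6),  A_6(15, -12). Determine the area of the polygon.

Apply the shoelace formula: 2A = Σ (x_i·y_{i+1} − x_{i+1}·y_i), indices taken mod 6.
A_1→A_2: (7)(-13) − (1)(-13) = -78
A_2→A_3: (1)(-6) − (-6)(-13) = -84
A_3→A_4: (-6)(4) − (-15)(-6) = -114
A_4→A_5: (-15)(6) − (-10)(4) = -50
A_5→A_6: (-10)(-12) − (15)(6) = 30
A_6→A_1: (15)(-13) − (7)(-12) = -111
Σ = -407
Area = |Σ|/2 = 203.5.

203.5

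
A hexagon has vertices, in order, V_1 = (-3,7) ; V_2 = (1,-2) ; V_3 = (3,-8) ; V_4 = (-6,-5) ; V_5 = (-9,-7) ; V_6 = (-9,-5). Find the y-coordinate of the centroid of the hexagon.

-62/33

Apply the shoelace (surveyor's) formula. First the cross-terms c_i = x_i·y_{i+1} − x_{i+1}·y_i:
  -1, -2, -63, -3, -18, -78  ⇒  2A = -165, A = -82.5.
Then Σ (y_i + y_{i+1})·c_i = 930, so ȳ = 930 / (6·(-82.5)) = -62/33.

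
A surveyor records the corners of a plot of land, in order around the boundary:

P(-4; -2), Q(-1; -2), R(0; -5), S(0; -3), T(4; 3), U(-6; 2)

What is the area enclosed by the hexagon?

Apply the shoelace (surveyor's) formula: 2A = Σ (x_i·y_{i+1} − x_{i+1}·y_i), indices taken mod 6.
P→Q: (-4)(-2) − (-1)(-2) = 6
Q→R: (-1)(-5) − (0)(-2) = 5
R→S: (0)(-3) − (0)(-5) = 0
S→T: (0)(3) − (4)(-3) = 12
T→U: (4)(2) − (-6)(3) = 26
U→P: (-6)(-2) − (-4)(2) = 20
Σ = 69
Area = |Σ|/2 = 34.5.

34.5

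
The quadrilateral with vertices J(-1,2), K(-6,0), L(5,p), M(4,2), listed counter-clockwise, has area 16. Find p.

Write out the shoelace sum; only the two edges meeting at L involve p:
2·Area = [((-6)·p − 5·0) + (5·2 − 4·p)] + 22
       = -10·p + 32 = 32
⇒ p = 0.

0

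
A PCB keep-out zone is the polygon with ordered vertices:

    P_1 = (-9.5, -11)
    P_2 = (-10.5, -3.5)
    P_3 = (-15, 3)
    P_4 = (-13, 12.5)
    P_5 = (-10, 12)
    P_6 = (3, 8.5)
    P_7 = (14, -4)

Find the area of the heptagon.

394.875

Apply the shoelace formula: 2A = Σ (x_i·y_{i+1} − x_{i+1}·y_i), indices taken mod 7.
P_1→P_2: (-9.5)(-3.5) − (-10.5)(-11) = -82.25
P_2→P_3: (-10.5)(3) − (-15)(-3.5) = -84
P_3→P_4: (-15)(12.5) − (-13)(3) = -148.5
P_4→P_5: (-13)(12) − (-10)(12.5) = -31
P_5→P_6: (-10)(8.5) − (3)(12) = -121
P_6→P_7: (3)(-4) − (14)(8.5) = -131
P_7→P_1: (14)(-11) − (-9.5)(-4) = -192
Σ = -789.75
Area = |Σ|/2 = 394.875.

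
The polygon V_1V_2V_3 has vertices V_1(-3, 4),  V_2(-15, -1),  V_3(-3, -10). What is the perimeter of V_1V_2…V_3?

42

|V_1V_2| = √((-12)² + (-5)²) = √169 = 13
|V_2V_3| = √((12)² + (-9)²) = √225 = 15
|V_3V_1| = √((0)² + (14)²) = √196 = 14
Perimeter = 13 + 15 + 14 = 42.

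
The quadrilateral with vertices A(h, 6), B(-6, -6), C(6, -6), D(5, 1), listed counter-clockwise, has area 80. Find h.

2

Write out the shoelace sum; only the two edges meeting at A involve h:
2·Area = [(5·6 − h·1) + (h·(-6) − (-6)·6)] + 108
       = -7·h + 174 = 160
⇒ h = 2.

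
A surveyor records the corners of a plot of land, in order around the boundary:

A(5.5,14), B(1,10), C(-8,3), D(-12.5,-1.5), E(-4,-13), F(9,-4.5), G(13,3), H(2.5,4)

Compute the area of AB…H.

304

Σ = (41) + (83) + (49.5) + (156.5) + (135) + (85.5) + (44.5) + (13) = 608
Area = |Σ|/2 = 304.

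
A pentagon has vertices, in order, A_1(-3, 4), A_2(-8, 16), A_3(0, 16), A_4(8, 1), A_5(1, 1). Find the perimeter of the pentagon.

50

|A_1A_2| = √((-5)² + (12)²) = √169 = 13
|A_2A_3| = √((8)² + (0)²) = √64 = 8
|A_3A_4| = √((8)² + (-15)²) = √289 = 17
|A_4A_5| = √((-7)² + (0)²) = √49 = 7
|A_5A_1| = √((-4)² + (3)²) = √25 = 5
Perimeter = 13 + 8 + 17 + 7 + 5 = 50.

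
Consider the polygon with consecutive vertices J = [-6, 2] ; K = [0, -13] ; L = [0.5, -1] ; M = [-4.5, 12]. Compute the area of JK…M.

Cross-terms: 78, 6.5, 1.5, 63  ⇒  Σ = 149
Area = |Σ|/2 = 74.5.

74.5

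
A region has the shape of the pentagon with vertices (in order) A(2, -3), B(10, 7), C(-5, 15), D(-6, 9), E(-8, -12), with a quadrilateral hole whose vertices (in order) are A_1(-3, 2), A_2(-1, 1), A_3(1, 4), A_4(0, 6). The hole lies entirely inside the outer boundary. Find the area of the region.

Outer boundary:
Cross-terms: 44, 185, 45, 144, 48  ⇒  Σ = 466
Area = |Σ|/2 = 233.
Hole:
Apply the shoelace (surveyor's) formula: 2A = Σ (x_i·y_{i+1} − x_{i+1}·y_i), indices taken mod 4.
Cross-terms: -1, -5, 6, 18  ⇒  Σ = 18
Area = |Σ|/2 = 9.
Net area = 233 − 9 = 224.

224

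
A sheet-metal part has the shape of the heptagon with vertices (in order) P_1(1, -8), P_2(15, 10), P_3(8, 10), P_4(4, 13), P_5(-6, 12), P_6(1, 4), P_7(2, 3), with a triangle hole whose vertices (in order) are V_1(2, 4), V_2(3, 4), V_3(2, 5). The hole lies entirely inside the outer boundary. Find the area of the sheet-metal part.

164.5

Outer boundary:
Σ = (130) + (70) + (64) + (126) + (-36) + (-5) + (-19) = 330
Area = |Σ|/2 = 165.
Hole:
V_1→V_2: (2)(4) − (3)(4) = -4
V_2→V_3: (3)(5) − (2)(4) = 7
V_3→V_1: (2)(4) − (2)(5) = -2
Σ = 1
Area = |Σ|/2 = 0.5.
Net area = 165 − 0.5 = 164.5.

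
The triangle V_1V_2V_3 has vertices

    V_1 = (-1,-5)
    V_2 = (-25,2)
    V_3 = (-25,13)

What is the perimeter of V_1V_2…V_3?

66

|V_1V_2| = √((-24)² + (7)²) = √625 = 25
|V_2V_3| = √((0)² + (11)²) = √121 = 11
|V_3V_1| = √((24)² + (-18)²) = √900 = 30
Perimeter = 25 + 11 + 30 = 66.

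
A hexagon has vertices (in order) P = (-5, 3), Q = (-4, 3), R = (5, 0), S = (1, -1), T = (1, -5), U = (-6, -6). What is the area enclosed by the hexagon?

Σ = (-3) + (-15) + (-5) + (-4) + (-36) + (-48) = -111
Area = |Σ|/2 = 55.5.

55.5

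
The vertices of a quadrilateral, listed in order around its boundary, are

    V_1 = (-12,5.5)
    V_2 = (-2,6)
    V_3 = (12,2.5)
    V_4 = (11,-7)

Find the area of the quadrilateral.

136.5

Apply the shoelace formula: 2A = Σ (x_i·y_{i+1} − x_{i+1}·y_i), indices taken mod 4.
V_1→V_2: (-12)(6) − (-2)(5.5) = -61
V_2→V_3: (-2)(2.5) − (12)(6) = -77
V_3→V_4: (12)(-7) − (11)(2.5) = -111.5
V_4→V_1: (11)(5.5) − (-12)(-7) = -23.5
Σ = -273
Area = |Σ|/2 = 136.5.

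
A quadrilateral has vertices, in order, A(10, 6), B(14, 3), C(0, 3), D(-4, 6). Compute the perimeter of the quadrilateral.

38

|AB| = √((4)² + (-3)²) = √25 = 5
|BC| = √((-14)² + (0)²) = √196 = 14
|CD| = √((-4)² + (3)²) = √25 = 5
|DA| = √((14)² + (0)²) = √196 = 14
Perimeter = 5 + 14 + 5 + 14 = 38.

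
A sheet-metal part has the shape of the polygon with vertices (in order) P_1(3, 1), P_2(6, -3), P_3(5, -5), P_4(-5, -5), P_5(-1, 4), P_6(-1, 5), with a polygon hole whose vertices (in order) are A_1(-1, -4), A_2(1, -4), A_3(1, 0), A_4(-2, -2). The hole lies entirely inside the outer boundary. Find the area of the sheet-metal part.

Outer boundary:
Apply Gauss's area formula: 2A = Σ (x_i·y_{i+1} − x_{i+1}·y_i), indices taken mod 6.
Σ = (-15) + (-15) + (-50) + (-25) + (-1) + (-16) = -122
Area = |Σ|/2 = 61.
Hole:
Σ = (8) + (4) + (-2) + (6) = 16
Area = |Σ|/2 = 8.
Net area = 61 − 8 = 53.

53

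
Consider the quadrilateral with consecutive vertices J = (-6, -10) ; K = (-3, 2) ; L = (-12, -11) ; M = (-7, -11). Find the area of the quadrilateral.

Apply the shoelace (surveyor's) formula: 2A = Σ (x_i·y_{i+1} − x_{i+1}·y_i), indices taken mod 4.
Σ = (-42) + (57) + (55) + (4) = 74
Area = |Σ|/2 = 37.

37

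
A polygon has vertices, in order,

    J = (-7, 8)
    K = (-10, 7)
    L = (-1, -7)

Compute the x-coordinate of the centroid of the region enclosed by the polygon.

Apply the surveyor's formula. First the cross-terms c_i = x_i·y_{i+1} − x_{i+1}·y_i:
  31, 77, -57  ⇒  2A = 51, A = 25.5.
Then Σ (x_i + x_{i+1})·c_i = -918, so x̄ = -918 / (6·25.5) = -6.

-6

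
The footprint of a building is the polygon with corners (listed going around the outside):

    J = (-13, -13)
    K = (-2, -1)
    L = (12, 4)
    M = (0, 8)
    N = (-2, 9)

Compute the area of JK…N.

123

Σ = (-13) + (4) + (96) + (16) + (143) = 246
Area = |Σ|/2 = 123.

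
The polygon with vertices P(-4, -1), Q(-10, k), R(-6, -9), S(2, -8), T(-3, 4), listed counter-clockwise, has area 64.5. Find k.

-10

Write out the shoelace sum; only the two edges meeting at Q involve k:
2·Area = [((-4)·k − (-10)·(-1)) + ((-10)·(-9) − (-6)·k)] + 69
       = 2·k + 149 = 129
⇒ k = -10.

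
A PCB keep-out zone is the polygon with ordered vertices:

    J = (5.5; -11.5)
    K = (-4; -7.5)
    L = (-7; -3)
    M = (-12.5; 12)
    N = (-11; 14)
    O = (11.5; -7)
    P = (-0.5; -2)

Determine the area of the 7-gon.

193

Apply the surveyor's formula: 2A = Σ (x_i·y_{i+1} − x_{i+1}·y_i), indices taken mod 7.
Σ = (-87.25) + (-40.5) + (-121.5) + (-43) + (-84) + (-26.5) + (16.75) = -386
Area = |Σ|/2 = 193.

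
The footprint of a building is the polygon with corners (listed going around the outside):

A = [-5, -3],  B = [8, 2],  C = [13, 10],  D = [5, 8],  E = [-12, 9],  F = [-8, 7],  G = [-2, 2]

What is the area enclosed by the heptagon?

132.5

A→B: (-5)(2) − (8)(-3) = 14
B→C: (8)(10) − (13)(2) = 54
C→D: (13)(8) − (5)(10) = 54
D→E: (5)(9) − (-12)(8) = 141
E→F: (-12)(7) − (-8)(9) = -12
F→G: (-8)(2) − (-2)(7) = -2
G→A: (-2)(-3) − (-5)(2) = 16
Σ = 265
Area = |Σ|/2 = 132.5.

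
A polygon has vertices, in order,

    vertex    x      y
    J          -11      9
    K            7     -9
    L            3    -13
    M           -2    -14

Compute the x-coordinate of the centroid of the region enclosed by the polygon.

Apply the shoelace (surveyor's) formula. First the cross-terms c_i = x_i·y_{i+1} − x_{i+1}·y_i:
  36, -64, -68, -172  ⇒  2A = -268, A = -134.
Then Σ (x_i + x_{i+1})·c_i = 1384, so x̄ = 1384 / (6·(-134)) = -346/201.

-346/201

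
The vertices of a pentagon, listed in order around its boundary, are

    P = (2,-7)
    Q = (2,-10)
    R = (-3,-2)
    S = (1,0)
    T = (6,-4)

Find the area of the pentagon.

38

P→Q: (2)(-10) − (2)(-7) = -6
Q→R: (2)(-2) − (-3)(-10) = -34
R→S: (-3)(0) − (1)(-2) = 2
S→T: (1)(-4) − (6)(0) = -4
T→P: (6)(-7) − (2)(-4) = -34
Σ = -76
Area = |Σ|/2 = 38.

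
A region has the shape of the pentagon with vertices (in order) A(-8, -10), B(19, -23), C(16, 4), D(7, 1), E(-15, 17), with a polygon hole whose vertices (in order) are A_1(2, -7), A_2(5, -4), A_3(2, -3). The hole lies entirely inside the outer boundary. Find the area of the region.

607

Outer boundary:
Apply the surveyor's formula: 2A = Σ (x_i·y_{i+1} − x_{i+1}·y_i), indices taken mod 5.
Cross-terms: 374, 444, -12, 134, 286  ⇒  Σ = 1226
Area = |Σ|/2 = 613.
Hole:
Cross-terms: 27, -7, -8  ⇒  Σ = 12
Area = |Σ|/2 = 6.
Net area = 613 − 6 = 607.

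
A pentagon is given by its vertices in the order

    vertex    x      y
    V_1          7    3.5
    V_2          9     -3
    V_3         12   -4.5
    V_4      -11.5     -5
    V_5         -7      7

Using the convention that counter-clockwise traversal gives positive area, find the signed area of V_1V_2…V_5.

Apply Gauss's area formula: 2A = Σ (x_i·y_{i+1} − x_{i+1}·y_i), indices taken mod 5.
Cross-terms: -52.5, -4.5, -111.75, -115.5, -73.5  ⇒  Σ = -357.75
Signed area = Σ/2 = -178.875 (negative ⇒ clockwise traversal).

-178.875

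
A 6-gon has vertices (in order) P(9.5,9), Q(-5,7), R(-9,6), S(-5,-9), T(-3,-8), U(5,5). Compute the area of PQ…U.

145.5

Cross-terms: 111.5, 33, 111, 13, 25, -2.5  ⇒  Σ = 291
Area = |Σ|/2 = 145.5.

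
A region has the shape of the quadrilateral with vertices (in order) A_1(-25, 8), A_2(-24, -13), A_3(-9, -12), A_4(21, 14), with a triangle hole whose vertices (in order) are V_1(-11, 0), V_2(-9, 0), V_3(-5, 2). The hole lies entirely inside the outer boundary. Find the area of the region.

664

Outer boundary:
Cross-terms: 517, 171, 126, 518  ⇒  Σ = 1332
Area = |Σ|/2 = 666.
Hole:
Cross-terms: 0, -18, 22  ⇒  Σ = 4
Area = |Σ|/2 = 2.
Net area = 666 − 2 = 664.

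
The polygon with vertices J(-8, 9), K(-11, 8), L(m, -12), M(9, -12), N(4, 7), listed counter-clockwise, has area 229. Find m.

The doubled signed area Σ (x_i y_{i+1} − x_{i+1} y_i) is linear in m.
With m=0 it equals 478; the coefficient of m is -20 (from the two edges through L).
So -20·m + 478 = 2·229 = 458 ⇒ m = 1.

1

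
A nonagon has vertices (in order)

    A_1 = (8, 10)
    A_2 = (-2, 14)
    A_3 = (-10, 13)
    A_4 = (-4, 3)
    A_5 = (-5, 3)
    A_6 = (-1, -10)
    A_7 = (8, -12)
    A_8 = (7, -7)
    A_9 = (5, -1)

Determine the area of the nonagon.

265

Apply the shoelace (surveyor's) formula: 2A = Σ (x_i·y_{i+1} − x_{i+1}·y_i), indices taken mod 9.
Σ = (132) + (114) + (22) + (3) + (53) + (92) + (28) + (28) + (58) = 530
Area = |Σ|/2 = 265.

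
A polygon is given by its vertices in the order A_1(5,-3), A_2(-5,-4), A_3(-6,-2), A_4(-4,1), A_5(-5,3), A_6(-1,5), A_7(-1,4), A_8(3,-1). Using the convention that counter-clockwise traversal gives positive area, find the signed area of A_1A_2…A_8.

-53

A_1→A_2: (5)(-4) − (-5)(-3) = -35
A_2→A_3: (-5)(-2) − (-6)(-4) = -14
A_3→A_4: (-6)(1) − (-4)(-2) = -14
A_4→A_5: (-4)(3) − (-5)(1) = -7
A_5→A_6: (-5)(5) − (-1)(3) = -22
A_6→A_7: (-1)(4) − (-1)(5) = 1
A_7→A_8: (-1)(-1) − (3)(4) = -11
A_8→A_1: (3)(-3) − (5)(-1) = -4
Σ = -106
Signed area = Σ/2 = -53 (negative ⇒ clockwise traversal).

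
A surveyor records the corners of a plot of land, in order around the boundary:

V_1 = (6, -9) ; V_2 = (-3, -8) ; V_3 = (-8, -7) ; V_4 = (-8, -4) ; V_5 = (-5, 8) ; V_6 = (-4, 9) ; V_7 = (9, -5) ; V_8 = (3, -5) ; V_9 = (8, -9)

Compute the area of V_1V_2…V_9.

Apply Gauss's area formula: 2A = Σ (x_i·y_{i+1} − x_{i+1}·y_i), indices taken mod 9.
Σ = (-75) + (-43) + (-24) + (-84) + (-13) + (-61) + (-30) + (13) + (-18) = -335
Area = |Σ|/2 = 167.5.

167.5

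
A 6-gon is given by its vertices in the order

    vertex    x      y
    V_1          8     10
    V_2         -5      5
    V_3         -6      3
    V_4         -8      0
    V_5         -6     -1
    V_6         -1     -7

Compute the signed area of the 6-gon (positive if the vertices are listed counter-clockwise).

112

Apply Gauss's area formula: 2A = Σ (x_i·y_{i+1} − x_{i+1}·y_i), indices taken mod 6.
Cross-terms: 90, 15, 24, 8, 41, 46  ⇒  Σ = 224
Signed area = Σ/2 = 112 (positive ⇒ counter-clockwise traversal).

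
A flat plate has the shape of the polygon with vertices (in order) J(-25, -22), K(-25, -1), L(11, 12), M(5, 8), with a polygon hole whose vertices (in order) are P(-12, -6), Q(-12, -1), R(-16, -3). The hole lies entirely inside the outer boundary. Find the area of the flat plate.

Outer boundary:
Apply the surveyor's formula: 2A = Σ (x_i·y_{i+1} − x_{i+1}·y_i), indices taken mod 4.
Σ = (-525) + (-289) + (28) + (90) = -696
Area = |Σ|/2 = 348.
Hole:
Apply the shoelace (surveyor's) formula: 2A = Σ (x_i·y_{i+1} − x_{i+1}·y_i), indices taken mod 3.
P→Q: (-12)(-1) − (-12)(-6) = -60
Q→R: (-12)(-3) − (-16)(-1) = 20
R→P: (-16)(-6) − (-12)(-3) = 60
Σ = 20
Area = |Σ|/2 = 10.
Net area = 348 − 10 = 338.

338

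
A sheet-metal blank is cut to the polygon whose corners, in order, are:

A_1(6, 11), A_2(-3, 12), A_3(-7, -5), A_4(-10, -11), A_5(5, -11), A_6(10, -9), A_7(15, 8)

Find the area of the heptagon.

396.5

Apply the shoelace (surveyor's) formula: 2A = Σ (x_i·y_{i+1} − x_{i+1}·y_i), indices taken mod 7.
Σ = (105) + (99) + (27) + (165) + (65) + (215) + (117) = 793
Area = |Σ|/2 = 396.5.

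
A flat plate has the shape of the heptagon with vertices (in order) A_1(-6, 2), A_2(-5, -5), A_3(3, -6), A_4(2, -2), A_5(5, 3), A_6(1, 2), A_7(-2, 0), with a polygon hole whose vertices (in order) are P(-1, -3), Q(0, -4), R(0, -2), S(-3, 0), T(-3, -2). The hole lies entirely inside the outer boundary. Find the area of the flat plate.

51.5

Outer boundary:
A_1→A_2: (-6)(-5) − (-5)(2) = 40
A_2→A_3: (-5)(-6) − (3)(-5) = 45
A_3→A_4: (3)(-2) − (2)(-6) = 6
A_4→A_5: (2)(3) − (5)(-2) = 16
A_5→A_6: (5)(2) − (1)(3) = 7
A_6→A_7: (1)(0) − (-2)(2) = 4
A_7→A_1: (-2)(2) − (-6)(0) = -4
Σ = 114
Area = |Σ|/2 = 57.
Hole:
Apply the shoelace formula: 2A = Σ (x_i·y_{i+1} − x_{i+1}·y_i), indices taken mod 5.
Σ = (4) + (0) + (-6) + (6) + (7) = 11
Area = |Σ|/2 = 5.5.
Net area = 57 − 5.5 = 51.5.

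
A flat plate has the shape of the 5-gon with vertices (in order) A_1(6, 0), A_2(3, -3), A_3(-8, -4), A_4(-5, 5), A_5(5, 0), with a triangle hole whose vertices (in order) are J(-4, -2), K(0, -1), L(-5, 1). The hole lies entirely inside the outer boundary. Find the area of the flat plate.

63

Outer boundary:
Apply the shoelace formula: 2A = Σ (x_i·y_{i+1} − x_{i+1}·y_i), indices taken mod 5.
A_1→A_2: (6)(-3) − (3)(0) = -18
A_2→A_3: (3)(-4) − (-8)(-3) = -36
A_3→A_4: (-8)(5) − (-5)(-4) = -60
A_4→A_5: (-5)(0) − (5)(5) = -25
A_5→A_1: (5)(0) − (6)(0) = 0
Σ = -139
Area = |Σ|/2 = 69.5.
Hole:
Apply the shoelace formula: 2A = Σ (x_i·y_{i+1} − x_{i+1}·y_i), indices taken mod 3.
Σ = (4) + (-5) + (14) = 13
Area = |Σ|/2 = 6.5.
Net area = 69.5 − 6.5 = 63.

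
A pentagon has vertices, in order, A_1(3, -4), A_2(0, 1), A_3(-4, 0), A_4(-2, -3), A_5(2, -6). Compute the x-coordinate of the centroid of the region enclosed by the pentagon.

-29/141

Apply the shoelace formula. First the cross-terms c_i = x_i·y_{i+1} − x_{i+1}·y_i:
  3, 4, 12, 18, 10  ⇒  2A = 47, A = 23.5.
Then Σ (x_i + x_{i+1})·c_i = -29, so x̄ = -29 / (6·23.5) = -29/141.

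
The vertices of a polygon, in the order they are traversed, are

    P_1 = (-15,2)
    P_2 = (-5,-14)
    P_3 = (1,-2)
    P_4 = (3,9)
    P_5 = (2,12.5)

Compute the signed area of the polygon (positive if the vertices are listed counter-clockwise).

235

Apply the shoelace formula: 2A = Σ (x_i·y_{i+1} − x_{i+1}·y_i), indices taken mod 5.
Σ = (220) + (24) + (15) + (19.5) + (191.5) = 470
Signed area = Σ/2 = 235 (positive ⇒ counter-clockwise traversal).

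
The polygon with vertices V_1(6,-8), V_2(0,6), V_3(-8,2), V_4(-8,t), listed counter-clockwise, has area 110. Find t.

The doubled signed area Σ (x_i y_{i+1} − x_{i+1} y_i) is linear in t.
With t=0 it equals 164; the coefficient of t is -14 (from the two edges through V_4).
So -14·t + 164 = 2·110 = 220 ⇒ t = -4.

-4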